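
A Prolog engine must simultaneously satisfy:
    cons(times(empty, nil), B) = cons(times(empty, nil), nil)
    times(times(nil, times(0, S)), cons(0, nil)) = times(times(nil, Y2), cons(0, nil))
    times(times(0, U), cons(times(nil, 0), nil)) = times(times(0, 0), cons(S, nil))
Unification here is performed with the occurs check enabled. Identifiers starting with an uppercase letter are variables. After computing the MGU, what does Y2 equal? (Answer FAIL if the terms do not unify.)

times(0, times(nil, 0))

Decompose cons/2: times(empty, nil) = times(empty, nil),  B = nil.
Delete trivial equation times(empty, nil) = times(empty, nil).
Bind B := nil; no other remaining equation mentions B.
Decompose times/2: times(nil, times(0, S)) = times(nil, Y2),  cons(0, nil) = cons(0, nil).
Decompose times/2: nil = nil,  times(0, S) = Y2.
Delete trivial equation nil = nil.
Bind Y2 := times(0, S); no other remaining equation mentions Y2.
Delete trivial equation cons(0, nil) = cons(0, nil).
Decompose times/2: times(0, U) = times(0, 0),  cons(times(nil, 0), nil) = cons(S, nil).
Decompose times/2: 0 = 0,  U = 0.
Delete trivial equation 0 = 0.
Bind U := 0; no other remaining equation mentions U.
Decompose cons/2: times(nil, 0) = S,  nil = nil.
Bind S := times(nil, 0); no other remaining equation mentions S. Substituting into the earlier binding gives Y2 := times(0, times(nil, 0)).
Delete trivial equation nil = nil.
MGU = { B = nil, Y2 = times(0, times(nil, 0)), U = 0, S = times(nil, 0) }, so Y2 = times(0, times(nil, 0)).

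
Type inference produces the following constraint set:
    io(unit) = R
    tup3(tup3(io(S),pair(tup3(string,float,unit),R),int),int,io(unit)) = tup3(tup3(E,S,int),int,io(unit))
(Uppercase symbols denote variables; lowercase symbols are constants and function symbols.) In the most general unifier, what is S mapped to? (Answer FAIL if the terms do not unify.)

pair(tup3(string,float,unit),io(unit))

Bind R := io(unit); substituting into the remaining equation gives: tup3(tup3(io(S),pair(tup3(string,float,unit),io(unit)),int),int,io(unit)) = tup3(tup3(E,S,int),int,io(unit)).
Decompose tup3/3: tup3(io(S),pair(tup3(string,float,unit),io(unit)),int) = tup3(E,S,int),  int = int,  io(unit) = io(unit).
Decompose tup3/3: io(S) = E,  pair(tup3(string,float,unit),io(unit)) = S,  int = int.
Bind E := io(S); no other remaining equation mentions E.
Bind S := pair(tup3(string,float,unit),io(unit)); no other remaining equation mentions S. Substituting into the earlier binding gives E := io(pair(tup3(string,float,unit),io(unit))).
Delete trivial equation int = int.
Delete trivial equation int = int.
Delete trivial equation io(unit) = io(unit).
MGU = { R ↦ io(unit), E ↦ io(pair(tup3(string,float,unit),io(unit))), S ↦ pair(tup3(string,float,unit),io(unit)) }, so S ↦ pair(tup3(string,float,unit),io(unit)).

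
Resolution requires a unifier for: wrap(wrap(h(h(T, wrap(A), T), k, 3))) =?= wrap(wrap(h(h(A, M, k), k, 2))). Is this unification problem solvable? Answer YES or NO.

Decompose wrap/1: wrap(h(h(T, wrap(A), T), k, 3)) =?= wrap(h(h(A, M, k), k, 2)).
Decompose wrap/1: h(h(T, wrap(A), T), k, 3) =?= h(h(A, M, k), k, 2).
Decompose h/3: h(T, wrap(A), T) =?= h(A, M, k),  k =?= k,  3 =?= 2.
Decompose h/3: T =?= A,  wrap(A) =?= M,  T =?= k.
Bind T := A; substituting into the one remaining equation that mentions T gives: A =?= k.
Bind M := wrap(A); no other remaining equation mentions M.
Bind A := k; no other remaining equation mentions A. Substituting into the earlier bindings gives T := k, M := wrap(k).
Delete trivial equation k =?= k.
Clash: constants 3 and 2 differ; no unifier exists.

NO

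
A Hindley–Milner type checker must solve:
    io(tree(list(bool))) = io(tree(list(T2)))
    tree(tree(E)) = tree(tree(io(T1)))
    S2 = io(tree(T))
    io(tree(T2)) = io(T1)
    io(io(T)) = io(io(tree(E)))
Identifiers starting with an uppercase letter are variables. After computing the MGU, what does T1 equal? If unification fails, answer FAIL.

Decompose io/1: tree(list(bool)) = tree(list(T2)).
Decompose tree/1: list(bool) = list(T2).
Decompose list/1: bool = T2.
Bind T2 := bool; substituting into the one remaining equation that mentions T2 gives: io(tree(bool)) = io(T1).
Decompose tree/1: tree(E) = tree(io(T1)).
Decompose tree/1: E = io(T1).
Bind E := io(T1); substituting into the one remaining equation that mentions E gives: io(io(T)) = io(io(tree(io(T1)))).
Bind S2 := io(tree(T)); no other remaining equation mentions S2.
Decompose io/1: tree(bool) = T1.
Bind T1 := tree(bool); substituting into the remaining equation gives: io(io(T)) = io(io(tree(io(tree(bool))))). Substituting into the earlier binding gives E := io(tree(bool)).
Decompose io/1: io(T) = io(tree(io(tree(bool)))).
Decompose io/1: T = tree(io(tree(bool))).
Bind T := tree(io(tree(bool))). Substituting into the earlier binding gives S2 := io(tree(tree(io(tree(bool))))).
MGU = { T2 := bool, E := io(tree(bool)), S2 := io(tree(tree(io(tree(bool))))), T1 := tree(bool), T := tree(io(tree(bool))) }, so T1 := tree(bool).

tree(bool)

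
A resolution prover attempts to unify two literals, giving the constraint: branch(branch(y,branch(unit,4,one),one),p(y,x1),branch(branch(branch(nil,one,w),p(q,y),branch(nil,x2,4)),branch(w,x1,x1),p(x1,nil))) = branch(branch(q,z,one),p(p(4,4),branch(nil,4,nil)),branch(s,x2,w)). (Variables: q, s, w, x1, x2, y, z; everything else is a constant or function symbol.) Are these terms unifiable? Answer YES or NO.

YES

Decompose branch/3: branch(y,branch(unit,4,one),one) = branch(q,z,one),  p(y,x1) = p(p(4,4),branch(nil,4,nil)),  branch(branch(branch(nil,one,w),p(q,y),branch(nil,x2,4)),branch(w,x1,x1),p(x1,nil)) = branch(s,x2,w).
Decompose branch/3: y = q,  branch(unit,4,one) = z,  one = one.
Bind y := q; substituting into the 2 remaining equations that mention y gives: p(q,x1) = p(p(4,4),branch(nil,4,nil)),  branch(branch(branch(nil,one,w),p(q,q),branch(nil,x2,4)),branch(w,x1,x1),p(x1,nil)) = branch(s,x2,w).
Bind z := branch(unit,4,one); no other remaining equation mentions z.
Delete trivial equation one = one.
Decompose p/2: q = p(4,4),  x1 = branch(nil,4,nil).
Bind q := p(4,4); substituting into the one remaining equation that mentions q gives: branch(branch(branch(nil,one,w),p(p(4,4),p(4,4)),branch(nil,x2,4)),branch(w,x1,x1),p(x1,nil)) = branch(s,x2,w). Substituting into the earlier binding gives y := p(4,4).
Bind x1 := branch(nil,4,nil); substituting into the remaining equation gives: branch(branch(branch(nil,one,w),p(p(4,4),p(4,4)),branch(nil,x2,4)),branch(w,branch(nil,4,nil),branch(nil,4,nil)),p(branch(nil,4,nil),nil)) = branch(s,x2,w).
Decompose branch/3: branch(branch(nil,one,w),p(p(4,4),p(4,4)),branch(nil,x2,4)) = s,  branch(w,branch(nil,4,nil),branch(nil,4,nil)) = x2,  p(branch(nil,4,nil),nil) = w.
Bind s := branch(branch(nil,one,w),p(p(4,4),p(4,4)),branch(nil,x2,4)); no other remaining equation mentions s.
Bind x2 := branch(w,branch(nil,4,nil),branch(nil,4,nil)); no other remaining equation mentions x2. Substituting into the earlier binding gives s := branch(branch(nil,one,w),p(p(4,4),p(4,4)),branch(nil,branch(w,branch(nil,4,nil),branch(nil,4,nil)),4)).
Bind w := p(branch(nil,4,nil),nil). Substituting into the earlier bindings gives s := branch(branch(nil,one,p(branch(nil,4,nil),nil)),p(p(4,4),p(4,4)),branch(nil,branch(p(branch(nil,4,nil),nil),branch(nil,4,nil),branch(nil,4,nil)),4)), x2 := branch(p(branch(nil,4,nil),nil),branch(nil,4,nil),branch(nil,4,nil)).
No equations remain and no clash or occurs-check failure arose, so a unifier exists.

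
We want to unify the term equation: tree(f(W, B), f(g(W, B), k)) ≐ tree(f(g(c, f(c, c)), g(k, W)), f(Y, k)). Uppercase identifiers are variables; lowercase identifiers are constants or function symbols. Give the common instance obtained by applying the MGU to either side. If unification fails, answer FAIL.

tree(f(g(c, f(c, c)), g(k, g(c, f(c, c)))), f(g(g(c, f(c, c)), g(k, g(c, f(c, c)))), k))

Decompose tree/2: f(W, B) ≐ f(g(c, f(c, c)), g(k, W)),  f(g(W, B), k) ≐ f(Y, k).
Decompose f/2: W ≐ g(c, f(c, c)),  B ≐ g(k, W).
Bind W := g(c, f(c, c)); substituting into the remaining equations gives: B ≐ g(k, g(c, f(c, c))),  f(g(g(c, f(c, c)), B), k) ≐ f(Y, k).
Bind B := g(k, g(c, f(c, c))); substituting into the remaining equation gives: f(g(g(c, f(c, c)), g(k, g(c, f(c, c)))), k) ≐ f(Y, k).
Decompose f/2: g(g(c, f(c, c)), g(k, g(c, f(c, c)))) ≐ Y,  k ≐ k.
Bind Y := g(g(c, f(c, c)), g(k, g(c, f(c, c)))); no other remaining equation mentions Y.
Delete trivial equation k ≐ k.
Applying the MGU to either side gives tree(f(g(c, f(c, c)), g(k, g(c, f(c, c)))), f(g(g(c, f(c, c)), g(k, g(c, f(c, c)))), k)).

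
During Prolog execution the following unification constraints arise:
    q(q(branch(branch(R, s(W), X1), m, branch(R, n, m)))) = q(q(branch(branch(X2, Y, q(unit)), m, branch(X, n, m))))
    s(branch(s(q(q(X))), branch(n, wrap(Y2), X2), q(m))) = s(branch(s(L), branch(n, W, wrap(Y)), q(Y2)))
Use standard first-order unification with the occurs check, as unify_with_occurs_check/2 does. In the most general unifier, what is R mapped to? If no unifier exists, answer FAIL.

Decompose q/1: q(branch(branch(R, s(W), X1), m, branch(R, n, m))) = q(branch(branch(X2, Y, q(unit)), m, branch(X, n, m))).
Decompose q/1: branch(branch(R, s(W), X1), m, branch(R, n, m)) = branch(branch(X2, Y, q(unit)), m, branch(X, n, m)).
Decompose branch/3: branch(R, s(W), X1) = branch(X2, Y, q(unit)),  m = m,  branch(R, n, m) = branch(X, n, m).
Decompose branch/3: R = X2,  s(W) = Y,  X1 = q(unit).
Bind R := X2; substituting into the one remaining equation that mentions R gives: branch(X2, n, m) = branch(X, n, m).
Bind Y := s(W); substituting into the one remaining equation that mentions Y gives: s(branch(s(q(q(X))), branch(n, wrap(Y2), X2), q(m))) = s(branch(s(L), branch(n, W, wrap(s(W))), q(Y2))).
Bind X1 := q(unit); no other remaining equation mentions X1.
Delete trivial equation m = m.
Decompose branch/3: X2 = X,  n = n,  m = m.
Bind X2 := X; substituting into the one remaining equation that mentions X2 gives: s(branch(s(q(q(X))), branch(n, wrap(Y2), X), q(m))) = s(branch(s(L), branch(n, W, wrap(s(W))), q(Y2))). Substituting into the earlier binding gives R := X.
Delete trivial equation n = n.
Delete trivial equation m = m.
Decompose s/1: branch(s(q(q(X))), branch(n, wrap(Y2), X), q(m)) = branch(s(L), branch(n, W, wrap(s(W))), q(Y2)).
Decompose branch/3: s(q(q(X))) = s(L),  branch(n, wrap(Y2), X) = branch(n, W, wrap(s(W))),  q(m) = q(Y2).
Decompose s/1: q(q(X)) = L.
Bind L := q(q(X)); no other remaining equation mentions L.
Decompose branch/3: n = n,  wrap(Y2) = W,  X = wrap(s(W)).
Delete trivial equation n = n.
Bind W := wrap(Y2); substituting into the one remaining equation that mentions W gives: X = wrap(s(wrap(Y2))). Substituting into the earlier binding gives Y := s(wrap(Y2)).
Bind X := wrap(s(wrap(Y2))); no other remaining equation mentions X. Substituting into the earlier bindings gives R := wrap(s(wrap(Y2))), X2 := wrap(s(wrap(Y2))), L := q(q(wrap(s(wrap(Y2))))).
Decompose q/1: m = Y2.
Bind Y2 := m. Substituting into the earlier bindings gives R := wrap(s(wrap(m))), Y := s(wrap(m)), X2 := wrap(s(wrap(m))), L := q(q(wrap(s(wrap(m))))), W := wrap(m), X := wrap(s(wrap(m))).
MGU = { R ↦ wrap(s(wrap(m))), Y ↦ s(wrap(m)), X1 ↦ q(unit), X2 ↦ wrap(s(wrap(m))), L ↦ q(q(wrap(s(wrap(m))))), W ↦ wrap(m), X ↦ wrap(s(wrap(m))), Y2 ↦ m }, so R ↦ wrap(s(wrap(m))).

wrap(s(wrap(m)))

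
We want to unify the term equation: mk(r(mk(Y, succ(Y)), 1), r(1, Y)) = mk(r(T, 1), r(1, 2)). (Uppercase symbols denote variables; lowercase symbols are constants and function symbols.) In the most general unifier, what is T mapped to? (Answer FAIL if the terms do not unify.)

mk(2, succ(2))

Decompose mk/2: r(mk(Y, succ(Y)), 1) = r(T, 1),  r(1, Y) = r(1, 2).
Decompose r/2: mk(Y, succ(Y)) = T,  1 = 1.
Bind T := mk(Y, succ(Y)); no other remaining equation mentions T.
Delete trivial equation 1 = 1.
Decompose r/2: 1 = 1,  Y = 2.
Delete trivial equation 1 = 1.
Bind Y := 2. Substituting into the earlier binding gives T := mk(2, succ(2)).
MGU = { T := mk(2, succ(2)), Y := 2 }, so T := mk(2, succ(2)).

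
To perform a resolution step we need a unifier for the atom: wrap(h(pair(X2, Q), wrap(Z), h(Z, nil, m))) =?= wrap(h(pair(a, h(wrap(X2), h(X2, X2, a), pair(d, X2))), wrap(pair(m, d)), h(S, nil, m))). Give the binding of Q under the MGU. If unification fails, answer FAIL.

Decompose wrap/1: h(pair(X2, Q), wrap(Z), h(Z, nil, m)) =?= h(pair(a, h(wrap(X2), h(X2, X2, a), pair(d, X2))), wrap(pair(m, d)), h(S, nil, m)).
Decompose h/3: pair(X2, Q) =?= pair(a, h(wrap(X2), h(X2, X2, a), pair(d, X2))),  wrap(Z) =?= wrap(pair(m, d)),  h(Z, nil, m) =?= h(S, nil, m).
Decompose pair/2: X2 =?= a,  Q =?= h(wrap(X2), h(X2, X2, a), pair(d, X2)).
Bind X2 := a; substituting into the one remaining equation that mentions X2 gives: Q =?= h(wrap(a), h(a, a, a), pair(d, a)).
Bind Q := h(wrap(a), h(a, a, a), pair(d, a)); no other remaining equation mentions Q.
Decompose wrap/1: Z =?= pair(m, d).
Bind Z := pair(m, d); substituting into the remaining equation gives: h(pair(m, d), nil, m) =?= h(S, nil, m).
Decompose h/3: pair(m, d) =?= S,  nil =?= nil,  m =?= m.
Bind S := pair(m, d); no other remaining equation mentions S.
Delete trivial equation nil =?= nil.
Delete trivial equation m =?= m.
MGU = { X2 -> a, Q -> h(wrap(a), h(a, a, a), pair(d, a)), Z -> pair(m, d), S -> pair(m, d) }, so Q -> h(wrap(a), h(a, a, a), pair(d, a)).

h(wrap(a), h(a, a, a), pair(d, a))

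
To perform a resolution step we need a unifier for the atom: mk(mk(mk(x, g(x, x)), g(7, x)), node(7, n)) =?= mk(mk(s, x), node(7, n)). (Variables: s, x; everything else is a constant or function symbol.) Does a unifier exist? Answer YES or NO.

Decompose mk/2: mk(mk(x, g(x, x)), g(7, x)) =?= mk(s, x),  node(7, n) =?= node(7, n).
Decompose mk/2: mk(x, g(x, x)) =?= s,  g(7, x) =?= x.
Bind s := mk(x, g(x, x)); no other remaining equation mentions s.
Occurs check fails: x occurs in g(7, x); the equation x =?= g(7, x) has no finite solution.

NO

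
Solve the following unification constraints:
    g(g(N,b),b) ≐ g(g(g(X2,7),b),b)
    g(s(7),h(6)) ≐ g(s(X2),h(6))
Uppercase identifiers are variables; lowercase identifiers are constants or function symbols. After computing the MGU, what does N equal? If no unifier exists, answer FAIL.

g(7,7)

Decompose g/2: g(N,b) ≐ g(g(X2,7),b),  b ≐ b.
Decompose g/2: N ≐ g(X2,7),  b ≐ b.
Bind N := g(X2,7); no other remaining equation mentions N.
Delete trivial equation b ≐ b.
Delete trivial equation b ≐ b.
Decompose g/2: s(7) ≐ s(X2),  h(6) ≐ h(6).
Decompose s/1: 7 ≐ X2.
Bind X2 := 7; no other remaining equation mentions X2. Substituting into the earlier binding gives N := g(7,7).
Delete trivial equation h(6) ≐ h(6).
MGU = { N -> g(7,7), X2 -> 7 }, so N -> g(7,7).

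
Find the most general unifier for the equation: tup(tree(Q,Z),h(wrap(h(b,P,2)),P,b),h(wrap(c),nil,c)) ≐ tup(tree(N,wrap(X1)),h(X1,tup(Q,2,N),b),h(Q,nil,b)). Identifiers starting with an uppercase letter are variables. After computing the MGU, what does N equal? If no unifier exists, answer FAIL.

FAIL

Decompose tup/3: tree(Q,Z) ≐ tree(N,wrap(X1)),  h(wrap(h(b,P,2)),P,b) ≐ h(X1,tup(Q,2,N),b),  h(wrap(c),nil,c) ≐ h(Q,nil,b).
Decompose tree/2: Q ≐ N,  Z ≐ wrap(X1).
Bind Q := N; substituting into the 2 remaining equations that mention Q gives: h(wrap(h(b,P,2)),P,b) ≐ h(X1,tup(N,2,N),b),  h(wrap(c),nil,c) ≐ h(N,nil,b).
Bind Z := wrap(X1); no other remaining equation mentions Z.
Decompose h/3: wrap(h(b,P,2)) ≐ X1,  P ≐ tup(N,2,N),  b ≐ b.
Bind X1 := wrap(h(b,P,2)); no other remaining equation mentions X1. Substituting into the earlier binding gives Z := wrap(wrap(h(b,P,2))).
Bind P := tup(N,2,N); no other remaining equation mentions P. Substituting into the earlier bindings gives Z := wrap(wrap(h(b,tup(N,2,N),2))), X1 := wrap(h(b,tup(N,2,N),2)).
Delete trivial equation b ≐ b.
Decompose h/3: wrap(c) ≐ N,  nil ≐ nil,  c ≐ b.
Bind N := wrap(c); no other remaining equation mentions N. Substituting into the earlier bindings gives Q := wrap(c), Z := wrap(wrap(h(b,tup(wrap(c),2,wrap(c)),2))), X1 := wrap(h(b,tup(wrap(c),2,wrap(c)),2)), P := tup(wrap(c),2,wrap(c)).
Delete trivial equation nil ≐ nil.
Clash: constants c and b differ; no unifier exists.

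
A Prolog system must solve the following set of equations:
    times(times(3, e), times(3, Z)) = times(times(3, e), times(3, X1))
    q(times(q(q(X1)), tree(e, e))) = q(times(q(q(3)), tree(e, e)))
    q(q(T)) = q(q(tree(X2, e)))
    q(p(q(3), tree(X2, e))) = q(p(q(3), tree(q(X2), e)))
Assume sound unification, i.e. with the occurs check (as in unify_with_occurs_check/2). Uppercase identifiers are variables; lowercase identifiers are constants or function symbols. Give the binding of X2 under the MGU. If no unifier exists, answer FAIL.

FAIL

Decompose times/2: times(3, e) = times(3, e),  times(3, Z) = times(3, X1).
Delete trivial equation times(3, e) = times(3, e).
Decompose times/2: 3 = 3,  Z = X1.
Delete trivial equation 3 = 3.
Bind Z := X1; no other remaining equation mentions Z.
Decompose q/1: times(q(q(X1)), tree(e, e)) = times(q(q(3)), tree(e, e)).
Decompose times/2: q(q(X1)) = q(q(3)),  tree(e, e) = tree(e, e).
Decompose q/1: q(X1) = q(3).
Decompose q/1: X1 = 3.
Bind X1 := 3; no other remaining equation mentions X1. Substituting into the earlier binding gives Z := 3.
Delete trivial equation tree(e, e) = tree(e, e).
Decompose q/1: q(T) = q(tree(X2, e)).
Decompose q/1: T = tree(X2, e).
Bind T := tree(X2, e); no other remaining equation mentions T.
Decompose q/1: p(q(3), tree(X2, e)) = p(q(3), tree(q(X2), e)).
Decompose p/2: q(3) = q(3),  tree(X2, e) = tree(q(X2), e).
Delete trivial equation q(3) = q(3).
Decompose tree/2: X2 = q(X2),  e = e.
Occurs check fails: X2 occurs in q(X2); the equation X2 = q(X2) has no finite solution.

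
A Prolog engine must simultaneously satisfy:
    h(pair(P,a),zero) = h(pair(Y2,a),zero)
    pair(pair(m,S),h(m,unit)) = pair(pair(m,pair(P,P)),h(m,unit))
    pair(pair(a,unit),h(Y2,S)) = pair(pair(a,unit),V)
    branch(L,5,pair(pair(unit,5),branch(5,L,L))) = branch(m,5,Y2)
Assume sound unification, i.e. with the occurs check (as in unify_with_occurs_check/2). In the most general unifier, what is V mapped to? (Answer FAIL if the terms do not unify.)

Decompose h/2: pair(P,a) = pair(Y2,a),  zero = zero.
Decompose pair/2: P = Y2,  a = a.
Bind P := Y2; substituting into the one remaining equation that mentions P gives: pair(pair(m,S),h(m,unit)) = pair(pair(m,pair(Y2,Y2)),h(m,unit)).
Delete trivial equation a = a.
Delete trivial equation zero = zero.
Decompose pair/2: pair(m,S) = pair(m,pair(Y2,Y2)),  h(m,unit) = h(m,unit).
Decompose pair/2: m = m,  S = pair(Y2,Y2).
Delete trivial equation m = m.
Bind S := pair(Y2,Y2); substituting into the one remaining equation that mentions S gives: pair(pair(a,unit),h(Y2,pair(Y2,Y2))) = pair(pair(a,unit),V).
Delete trivial equation h(m,unit) = h(m,unit).
Decompose pair/2: pair(a,unit) = pair(a,unit),  h(Y2,pair(Y2,Y2)) = V.
Delete trivial equation pair(a,unit) = pair(a,unit).
Bind V := h(Y2,pair(Y2,Y2)); no other remaining equation mentions V.
Decompose branch/3: L = m,  5 = 5,  pair(pair(unit,5),branch(5,L,L)) = Y2.
Bind L := m; substituting into the one remaining equation that mentions L gives: pair(pair(unit,5),branch(5,m,m)) = Y2.
Delete trivial equation 5 = 5.
Bind Y2 := pair(pair(unit,5),branch(5,m,m)). Substituting into the earlier bindings gives P := pair(pair(unit,5),branch(5,m,m)), S := pair(pair(pair(unit,5),branch(5,m,m)),pair(pair(unit,5),branch(5,m,m))), V := h(pair(pair(unit,5),branch(5,m,m)),pair(pair(pair(unit,5),branch(5,m,m)),pair(pair(unit,5),branch(5,m,m)))).
MGU = { P ↦ pair(pair(unit,5),branch(5,m,m)), S ↦ pair(pair(pair(unit,5),branch(5,m,m)),pair(pair(unit,5),branch(5,m,m))), V ↦ h(pair(pair(unit,5),branch(5,m,m)),pair(pair(pair(unit,5),branch(5,m,m)),pair(pair(unit,5),branch(5,m,m)))), L ↦ m, Y2 ↦ pair(pair(unit,5),branch(5,m,m)) }, so V ↦ h(pair(pair(unit,5),branch(5,m,m)),pair(pair(pair(unit,5),branch(5,m,m)),pair(pair(unit,5),branch(5,m,m)))).

h(pair(pair(unit,5),branch(5,m,m)),pair(pair(pair(unit,5),branch(5,m,m)),pair(pair(unit,5),branch(5,m,m))))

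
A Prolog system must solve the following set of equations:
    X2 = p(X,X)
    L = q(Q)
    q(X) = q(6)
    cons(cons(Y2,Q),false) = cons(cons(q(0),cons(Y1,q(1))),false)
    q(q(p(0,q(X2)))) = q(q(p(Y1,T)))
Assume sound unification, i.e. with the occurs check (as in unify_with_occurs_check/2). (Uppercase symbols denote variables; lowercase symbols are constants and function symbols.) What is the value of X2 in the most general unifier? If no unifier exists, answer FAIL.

p(6,6)

Bind X2 := p(X,X); substituting into the one remaining equation that mentions X2 gives: q(q(p(0,q(p(X,X))))) = q(q(p(Y1,T))).
Bind L := q(Q); no other remaining equation mentions L.
Decompose q/1: X = 6.
Bind X := 6; substituting into the one remaining equation that mentions X gives: q(q(p(0,q(p(6,6))))) = q(q(p(Y1,T))). Substituting into the earlier binding gives X2 := p(6,6).
Decompose cons/2: cons(Y2,Q) = cons(q(0),cons(Y1,q(1))),  false = false.
Decompose cons/2: Y2 = q(0),  Q = cons(Y1,q(1)).
Bind Y2 := q(0); no other remaining equation mentions Y2.
Bind Q := cons(Y1,q(1)); no other remaining equation mentions Q. Substituting into the earlier binding gives L := q(cons(Y1,q(1))).
Delete trivial equation false = false.
Decompose q/1: q(p(0,q(p(6,6)))) = q(p(Y1,T)).
Decompose q/1: p(0,q(p(6,6))) = p(Y1,T).
Decompose p/2: 0 = Y1,  q(p(6,6)) = T.
Bind Y1 := 0; no other remaining equation mentions Y1. Substituting into the earlier bindings gives L := q(cons(0,q(1))), Q := cons(0,q(1)).
Bind T := q(p(6,6)).
MGU = { X2 = p(6,6), L = q(cons(0,q(1))), X = 6, Y2 = q(0), Q = cons(0,q(1)), Y1 = 0, T = q(p(6,6)) }, so X2 = p(6,6).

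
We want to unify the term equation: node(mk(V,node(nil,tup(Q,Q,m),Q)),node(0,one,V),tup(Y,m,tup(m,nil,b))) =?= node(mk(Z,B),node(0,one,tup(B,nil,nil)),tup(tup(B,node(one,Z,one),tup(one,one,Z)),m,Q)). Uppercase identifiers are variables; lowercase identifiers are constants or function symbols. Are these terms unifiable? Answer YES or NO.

YES

Decompose node/3: mk(V,node(nil,tup(Q,Q,m),Q)) =?= mk(Z,B),  node(0,one,V) =?= node(0,one,tup(B,nil,nil)),  tup(Y,m,tup(m,nil,b)) =?= tup(tup(B,node(one,Z,one),tup(one,one,Z)),m,Q).
Decompose mk/2: V =?= Z,  node(nil,tup(Q,Q,m),Q) =?= B.
Bind V := Z; substituting into the one remaining equation that mentions V gives: node(0,one,Z) =?= node(0,one,tup(B,nil,nil)).
Bind B := node(nil,tup(Q,Q,m),Q); substituting into the remaining equations gives: node(0,one,Z) =?= node(0,one,tup(node(nil,tup(Q,Q,m),Q),nil,nil)),  tup(Y,m,tup(m,nil,b)) =?= tup(tup(node(nil,tup(Q,Q,m),Q),node(one,Z,one),tup(one,one,Z)),m,Q).
Decompose node/3: 0 =?= 0,  one =?= one,  Z =?= tup(node(nil,tup(Q,Q,m),Q),nil,nil).
Delete trivial equation 0 =?= 0.
Delete trivial equation one =?= one.
Bind Z := tup(node(nil,tup(Q,Q,m),Q),nil,nil); substituting into the remaining equation gives: tup(Y,m,tup(m,nil,b)) =?= tup(tup(node(nil,tup(Q,Q,m),Q),node(one,tup(node(nil,tup(Q,Q,m),Q),nil,nil),one),tup(one,one,tup(node(nil,tup(Q,Q,m),Q),nil,nil))),m,Q). Substituting into the earlier binding gives V := tup(node(nil,tup(Q,Q,m),Q),nil,nil).
Decompose tup/3: Y =?= tup(node(nil,tup(Q,Q,m),Q),node(one,tup(node(nil,tup(Q,Q,m),Q),nil,nil),one),tup(one,one,tup(node(nil,tup(Q,Q,m),Q),nil,nil))),  m =?= m,  tup(m,nil,b) =?= Q.
Bind Y := tup(node(nil,tup(Q,Q,m),Q),node(one,tup(node(nil,tup(Q,Q,m),Q),nil,nil),one),tup(one,one,tup(node(nil,tup(Q,Q,m),Q),nil,nil))); no other remaining equation mentions Y.
Delete trivial equation m =?= m.
Bind Q := tup(m,nil,b). Substituting into the earlier bindings gives V := tup(node(nil,tup(tup(m,nil,b),tup(m,nil,b),m),tup(m,nil,b)),nil,nil), B := node(nil,tup(tup(m,nil,b),tup(m,nil,b),m),tup(m,nil,b)), Z := tup(node(nil,tup(tup(m,nil,b),tup(m,nil,b),m),tup(m,nil,b)),nil,nil), Y := tup(node(nil,tup(tup(m,nil,b),tup(m,nil,b),m),tup(m,nil,b)),node(one,tup(node(nil,tup(tup(m,nil,b),tup(m,nil,b),m),tup(m,nil,b)),nil,nil),one),tup(one,one,tup(node(nil,tup(tup(m,nil,b),tup(m,nil,b),m),tup(m,nil,b)),nil,nil))).
No equations remain and no clash or occurs-check failure arose, so a unifier exists.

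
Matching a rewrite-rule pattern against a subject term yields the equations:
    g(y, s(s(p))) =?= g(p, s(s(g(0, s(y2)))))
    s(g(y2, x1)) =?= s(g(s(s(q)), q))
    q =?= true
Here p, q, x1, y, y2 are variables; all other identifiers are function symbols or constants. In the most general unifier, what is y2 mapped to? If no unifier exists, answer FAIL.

Decompose g/2: y =?= p,  s(s(p)) =?= s(s(g(0, s(y2)))).
Bind y := p; no other remaining equation mentions y.
Decompose s/1: s(p) =?= s(g(0, s(y2))).
Decompose s/1: p =?= g(0, s(y2)).
Bind p := g(0, s(y2)); no other remaining equation mentions p. Substituting into the earlier binding gives y := g(0, s(y2)).
Decompose s/1: g(y2, x1) =?= g(s(s(q)), q).
Decompose g/2: y2 =?= s(s(q)),  x1 =?= q.
Bind y2 := s(s(q)); no other remaining equation mentions y2. Substituting into the earlier bindings gives y := g(0, s(s(s(q)))), p := g(0, s(s(s(q)))).
Bind x1 := q; no other remaining equation mentions x1.
Bind q := true. Substituting into the earlier bindings gives y := g(0, s(s(s(true)))), p := g(0, s(s(s(true)))), y2 := s(s(true)), x1 := true.
MGU = { y ↦ g(0, s(s(s(true)))), p ↦ g(0, s(s(s(true)))), y2 ↦ s(s(true)), x1 ↦ true, q ↦ true }, so y2 ↦ s(s(true)).

s(s(true))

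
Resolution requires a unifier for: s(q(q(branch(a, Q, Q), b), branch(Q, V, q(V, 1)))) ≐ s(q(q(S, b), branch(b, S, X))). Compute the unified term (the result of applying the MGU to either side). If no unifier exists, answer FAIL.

Decompose s/1: q(q(branch(a, Q, Q), b), branch(Q, V, q(V, 1))) ≐ q(q(S, b), branch(b, S, X)).
Decompose q/2: q(branch(a, Q, Q), b) ≐ q(S, b),  branch(Q, V, q(V, 1)) ≐ branch(b, S, X).
Decompose q/2: branch(a, Q, Q) ≐ S,  b ≐ b.
Bind S := branch(a, Q, Q); substituting into the one remaining equation that mentions S gives: branch(Q, V, q(V, 1)) ≐ branch(b, branch(a, Q, Q), X).
Delete trivial equation b ≐ b.
Decompose branch/3: Q ≐ b,  V ≐ branch(a, Q, Q),  q(V, 1) ≐ X.
Bind Q := b; substituting into the one remaining equation that mentions Q gives: V ≐ branch(a, b, b). Substituting into the earlier binding gives S := branch(a, b, b).
Bind V := branch(a, b, b); substituting into the remaining equation gives: q(branch(a, b, b), 1) ≐ X.
Bind X := q(branch(a, b, b), 1).
Applying the MGU to either side gives s(q(q(branch(a, b, b), b), branch(b, branch(a, b, b), q(branch(a, b, b), 1)))).

s(q(q(branch(a, b, b), b), branch(b, branch(a, b, b), q(branch(a, b, b), 1))))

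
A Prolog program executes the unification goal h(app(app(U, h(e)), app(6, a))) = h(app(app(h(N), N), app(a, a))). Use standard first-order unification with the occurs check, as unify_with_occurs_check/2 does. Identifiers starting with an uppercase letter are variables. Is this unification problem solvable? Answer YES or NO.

NO

Decompose h/1: app(app(U, h(e)), app(6, a)) = app(app(h(N), N), app(a, a)).
Decompose app/2: app(U, h(e)) = app(h(N), N),  app(6, a) = app(a, a).
Decompose app/2: U = h(N),  h(e) = N.
Bind U := h(N); no other remaining equation mentions U.
Bind N := h(e); no other remaining equation mentions N. Substituting into the earlier binding gives U := h(h(e)).
Decompose app/2: 6 = a,  a = a.
Clash: constants 6 and a differ; no unifier exists.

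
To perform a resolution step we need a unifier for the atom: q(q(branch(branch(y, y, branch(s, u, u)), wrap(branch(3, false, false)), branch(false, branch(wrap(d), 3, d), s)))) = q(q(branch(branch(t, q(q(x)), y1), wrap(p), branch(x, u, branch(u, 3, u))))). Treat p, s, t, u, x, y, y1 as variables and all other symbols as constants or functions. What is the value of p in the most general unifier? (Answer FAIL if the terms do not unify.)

branch(3, false, false)

Decompose q/1: q(branch(branch(y, y, branch(s, u, u)), wrap(branch(3, false, false)), branch(false, branch(wrap(d), 3, d), s))) = q(branch(branch(t, q(q(x)), y1), wrap(p), branch(x, u, branch(u, 3, u)))).
Decompose q/1: branch(branch(y, y, branch(s, u, u)), wrap(branch(3, false, false)), branch(false, branch(wrap(d), 3, d), s)) = branch(branch(t, q(q(x)), y1), wrap(p), branch(x, u, branch(u, 3, u))).
Decompose branch/3: branch(y, y, branch(s, u, u)) = branch(t, q(q(x)), y1),  wrap(branch(3, false, false)) = wrap(p),  branch(false, branch(wrap(d), 3, d), s) = branch(x, u, branch(u, 3, u)).
Decompose branch/3: y = t,  y = q(q(x)),  branch(s, u, u) = y1.
Bind y := t; substituting into the one remaining equation that mentions y gives: t = q(q(x)).
Bind t := q(q(x)); no other remaining equation mentions t. Substituting into the earlier binding gives y := q(q(x)).
Bind y1 := branch(s, u, u); no other remaining equation mentions y1.
Decompose wrap/1: branch(3, false, false) = p.
Bind p := branch(3, false, false); no other remaining equation mentions p.
Decompose branch/3: false = x,  branch(wrap(d), 3, d) = u,  s = branch(u, 3, u).
Bind x := false; no other remaining equation mentions x. Substituting into the earlier bindings gives y := q(q(false)), t := q(q(false)).
Bind u := branch(wrap(d), 3, d); substituting into the remaining equation gives: s = branch(branch(wrap(d), 3, d), 3, branch(wrap(d), 3, d)). Substituting into the earlier binding gives y1 := branch(s, branch(wrap(d), 3, d), branch(wrap(d), 3, d)).
Bind s := branch(branch(wrap(d), 3, d), 3, branch(wrap(d), 3, d)). Substituting into the earlier binding gives y1 := branch(branch(branch(wrap(d), 3, d), 3, branch(wrap(d), 3, d)), branch(wrap(d), 3, d), branch(wrap(d), 3, d)).
MGU = { y -> q(q(false)), t -> q(q(false)), y1 -> branch(branch(branch(wrap(d), 3, d), 3, branch(wrap(d), 3, d)), branch(wrap(d), 3, d), branch(wrap(d), 3, d)), p -> branch(3, false, false), x -> false, u -> branch(wrap(d), 3, d), s -> branch(branch(wrap(d), 3, d), 3, branch(wrap(d), 3, d)) }, so p -> branch(3, false, false).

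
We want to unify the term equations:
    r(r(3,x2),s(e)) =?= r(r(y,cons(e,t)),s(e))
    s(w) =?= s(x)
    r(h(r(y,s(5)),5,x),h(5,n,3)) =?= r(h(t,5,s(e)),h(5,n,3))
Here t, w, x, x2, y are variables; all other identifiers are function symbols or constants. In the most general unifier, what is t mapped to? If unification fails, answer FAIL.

Decompose r/2: r(3,x2) =?= r(y,cons(e,t)),  s(e) =?= s(e).
Decompose r/2: 3 =?= y,  x2 =?= cons(e,t).
Bind y := 3; substituting into the one remaining equation that mentions y gives: r(h(r(3,s(5)),5,x),h(5,n,3)) =?= r(h(t,5,s(e)),h(5,n,3)).
Bind x2 := cons(e,t); no other remaining equation mentions x2.
Delete trivial equation s(e) =?= s(e).
Decompose s/1: w =?= x.
Bind w := x; no other remaining equation mentions w.
Decompose r/2: h(r(3,s(5)),5,x) =?= h(t,5,s(e)),  h(5,n,3) =?= h(5,n,3).
Decompose h/3: r(3,s(5)) =?= t,  5 =?= 5,  x =?= s(e).
Bind t := r(3,s(5)); no other remaining equation mentions t. Substituting into the earlier binding gives x2 := cons(e,r(3,s(5))).
Delete trivial equation 5 =?= 5.
Bind x := s(e); no other remaining equation mentions x. Substituting into the earlier binding gives w := s(e).
Delete trivial equation h(5,n,3) =?= h(5,n,3).
MGU = { y := 3, x2 := cons(e,r(3,s(5))), w := s(e), t := r(3,s(5)), x := s(e) }, so t := r(3,s(5)).

r(3,s(5))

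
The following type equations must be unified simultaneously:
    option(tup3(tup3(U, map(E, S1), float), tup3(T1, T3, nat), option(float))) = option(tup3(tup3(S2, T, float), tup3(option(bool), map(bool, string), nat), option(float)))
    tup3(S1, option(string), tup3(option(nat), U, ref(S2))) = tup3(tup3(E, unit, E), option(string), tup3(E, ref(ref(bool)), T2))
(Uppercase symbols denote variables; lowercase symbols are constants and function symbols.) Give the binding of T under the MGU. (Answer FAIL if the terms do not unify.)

map(option(nat), tup3(option(nat), unit, option(nat)))

Decompose option/1: tup3(tup3(U, map(E, S1), float), tup3(T1, T3, nat), option(float)) = tup3(tup3(S2, T, float), tup3(option(bool), map(bool, string), nat), option(float)).
Decompose tup3/3: tup3(U, map(E, S1), float) = tup3(S2, T, float),  tup3(T1, T3, nat) = tup3(option(bool), map(bool, string), nat),  option(float) = option(float).
Decompose tup3/3: U = S2,  map(E, S1) = T,  float = float.
Bind U := S2; substituting into the one remaining equation that mentions U gives: tup3(S1, option(string), tup3(option(nat), S2, ref(S2))) = tup3(tup3(E, unit, E), option(string), tup3(E, ref(ref(bool)), T2)).
Bind T := map(E, S1); no other remaining equation mentions T.
Delete trivial equation float = float.
Decompose tup3/3: T1 = option(bool),  T3 = map(bool, string),  nat = nat.
Bind T1 := option(bool); no other remaining equation mentions T1.
Bind T3 := map(bool, string); no other remaining equation mentions T3.
Delete trivial equation nat = nat.
Delete trivial equation option(float) = option(float).
Decompose tup3/3: S1 = tup3(E, unit, E),  option(string) = option(string),  tup3(option(nat), S2, ref(S2)) = tup3(E, ref(ref(bool)), T2).
Bind S1 := tup3(E, unit, E); no other remaining equation mentions S1. Substituting into the earlier binding gives T := map(E, tup3(E, unit, E)).
Delete trivial equation option(string) = option(string).
Decompose tup3/3: option(nat) = E,  S2 = ref(ref(bool)),  ref(S2) = T2.
Bind E := option(nat); no other remaining equation mentions E. Substituting into the earlier bindings gives T := map(option(nat), tup3(option(nat), unit, option(nat))), S1 := tup3(option(nat), unit, option(nat)).
Bind S2 := ref(ref(bool)); substituting into the remaining equation gives: ref(ref(ref(bool))) = T2. Substituting into the earlier binding gives U := ref(ref(bool)).
Bind T2 := ref(ref(ref(bool))).
MGU = { U := ref(ref(bool)), T := map(option(nat), tup3(option(nat), unit, option(nat))), T1 := option(bool), T3 := map(bool, string), S1 := tup3(option(nat), unit, option(nat)), E := option(nat), S2 := ref(ref(bool)), T2 := ref(ref(ref(bool))) }, so T := map(option(nat), tup3(option(nat), unit, option(nat))).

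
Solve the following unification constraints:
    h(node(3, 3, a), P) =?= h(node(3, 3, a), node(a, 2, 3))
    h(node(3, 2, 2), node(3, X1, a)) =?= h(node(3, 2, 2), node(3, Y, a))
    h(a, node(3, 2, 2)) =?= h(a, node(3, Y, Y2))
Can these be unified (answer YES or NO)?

Decompose h/2: node(3, 3, a) =?= node(3, 3, a),  P =?= node(a, 2, 3).
Delete trivial equation node(3, 3, a) =?= node(3, 3, a).
Bind P := node(a, 2, 3); no other remaining equation mentions P.
Decompose h/2: node(3, 2, 2) =?= node(3, 2, 2),  node(3, X1, a) =?= node(3, Y, a).
Delete trivial equation node(3, 2, 2) =?= node(3, 2, 2).
Decompose node/3: 3 =?= 3,  X1 =?= Y,  a =?= a.
Delete trivial equation 3 =?= 3.
Bind X1 := Y; no other remaining equation mentions X1.
Delete trivial equation a =?= a.
Decompose h/2: a =?= a,  node(3, 2, 2) =?= node(3, Y, Y2).
Delete trivial equation a =?= a.
Decompose node/3: 3 =?= 3,  2 =?= Y,  2 =?= Y2.
Delete trivial equation 3 =?= 3.
Bind Y := 2; no other remaining equation mentions Y. Substituting into the earlier binding gives X1 := 2.
Bind Y2 := 2.
No equations remain and no clash or occurs-check failure arose, so a unifier exists.

YES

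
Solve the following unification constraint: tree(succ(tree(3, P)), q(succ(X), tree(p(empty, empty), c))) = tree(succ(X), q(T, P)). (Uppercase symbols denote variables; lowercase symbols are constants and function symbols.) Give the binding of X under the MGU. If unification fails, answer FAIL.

Decompose tree/2: succ(tree(3, P)) = succ(X),  q(succ(X), tree(p(empty, empty), c)) = q(T, P).
Decompose succ/1: tree(3, P) = X.
Bind X := tree(3, P); substituting into the remaining equation gives: q(succ(tree(3, P)), tree(p(empty, empty), c)) = q(T, P).
Decompose q/2: succ(tree(3, P)) = T,  tree(p(empty, empty), c) = P.
Bind T := succ(tree(3, P)); no other remaining equation mentions T.
Bind P := tree(p(empty, empty), c). Substituting into the earlier bindings gives X := tree(3, tree(p(empty, empty), c)), T := succ(tree(3, tree(p(empty, empty), c))).
MGU = { X -> tree(3, tree(p(empty, empty), c)), T -> succ(tree(3, tree(p(empty, empty), c))), P -> tree(p(empty, empty), c) }, so X -> tree(3, tree(p(empty, empty), c)).

tree(3, tree(p(empty, empty), c))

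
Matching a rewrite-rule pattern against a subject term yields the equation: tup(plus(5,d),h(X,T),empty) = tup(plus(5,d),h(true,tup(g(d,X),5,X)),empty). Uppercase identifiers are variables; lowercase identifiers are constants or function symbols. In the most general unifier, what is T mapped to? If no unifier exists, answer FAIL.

tup(g(d,true),5,true)

Decompose tup/3: plus(5,d) = plus(5,d),  h(X,T) = h(true,tup(g(d,X),5,X)),  empty = empty.
Delete trivial equation plus(5,d) = plus(5,d).
Decompose h/2: X = true,  T = tup(g(d,X),5,X).
Bind X := true; substituting into the one remaining equation that mentions X gives: T = tup(g(d,true),5,true).
Bind T := tup(g(d,true),5,true); no other remaining equation mentions T.
Delete trivial equation empty = empty.
MGU = { X := true, T := tup(g(d,true),5,true) }, so T := tup(g(d,true),5,true).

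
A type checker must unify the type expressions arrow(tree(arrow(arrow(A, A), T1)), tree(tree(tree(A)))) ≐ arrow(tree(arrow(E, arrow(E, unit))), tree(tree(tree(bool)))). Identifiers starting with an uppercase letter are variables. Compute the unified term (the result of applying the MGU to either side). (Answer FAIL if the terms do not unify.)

arrow(tree(arrow(arrow(bool, bool), arrow(arrow(bool, bool), unit))), tree(tree(tree(bool))))

Decompose arrow/2: tree(arrow(arrow(A, A), T1)) ≐ tree(arrow(E, arrow(E, unit))),  tree(tree(tree(A))) ≐ tree(tree(tree(bool))).
Decompose tree/1: arrow(arrow(A, A), T1) ≐ arrow(E, arrow(E, unit)).
Decompose arrow/2: arrow(A, A) ≐ E,  T1 ≐ arrow(E, unit).
Bind E := arrow(A, A); substituting into the one remaining equation that mentions E gives: T1 ≐ arrow(arrow(A, A), unit).
Bind T1 := arrow(arrow(A, A), unit); no other remaining equation mentions T1.
Decompose tree/1: tree(tree(A)) ≐ tree(tree(bool)).
Decompose tree/1: tree(A) ≐ tree(bool).
Decompose tree/1: A ≐ bool.
Bind A := bool. Substituting into the earlier bindings gives E := arrow(bool, bool), T1 := arrow(arrow(bool, bool), unit).
Applying the MGU to either side gives arrow(tree(arrow(arrow(bool, bool), arrow(arrow(bool, bool), unit))), tree(tree(tree(bool)))).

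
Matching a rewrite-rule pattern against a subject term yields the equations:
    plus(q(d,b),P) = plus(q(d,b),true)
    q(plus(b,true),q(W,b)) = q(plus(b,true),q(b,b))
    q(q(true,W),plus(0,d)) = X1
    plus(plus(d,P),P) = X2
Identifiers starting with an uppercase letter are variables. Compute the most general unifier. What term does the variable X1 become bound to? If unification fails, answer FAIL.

q(q(true,b),plus(0,d))

Decompose plus/2: q(d,b) = q(d,b),  P = true.
Delete trivial equation q(d,b) = q(d,b).
Bind P := true; substituting into the one remaining equation that mentions P gives: plus(plus(d,true),true) = X2.
Decompose q/2: plus(b,true) = plus(b,true),  q(W,b) = q(b,b).
Delete trivial equation plus(b,true) = plus(b,true).
Decompose q/2: W = b,  b = b.
Bind W := b; substituting into the one remaining equation that mentions W gives: q(q(true,b),plus(0,d)) = X1.
Delete trivial equation b = b.
Bind X1 := q(q(true,b),plus(0,d)); no other remaining equation mentions X1.
Bind X2 := plus(plus(d,true),true).
MGU = { P ↦ true, W ↦ b, X1 ↦ q(q(true,b),plus(0,d)), X2 ↦ plus(plus(d,true),true) }, so X1 ↦ q(q(true,b),plus(0,d)).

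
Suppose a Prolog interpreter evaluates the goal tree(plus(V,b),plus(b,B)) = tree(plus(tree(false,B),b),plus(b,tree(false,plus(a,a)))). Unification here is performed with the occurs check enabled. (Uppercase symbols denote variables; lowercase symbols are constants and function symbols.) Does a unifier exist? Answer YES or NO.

YES

Decompose tree/2: plus(V,b) = plus(tree(false,B),b),  plus(b,B) = plus(b,tree(false,plus(a,a))).
Decompose plus/2: V = tree(false,B),  b = b.
Bind V := tree(false,B); no other remaining equation mentions V.
Delete trivial equation b = b.
Decompose plus/2: b = b,  B = tree(false,plus(a,a)).
Delete trivial equation b = b.
Bind B := tree(false,plus(a,a)). Substituting into the earlier binding gives V := tree(false,tree(false,plus(a,a))).
No equations remain and no clash or occurs-check failure arose, so a unifier exists.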